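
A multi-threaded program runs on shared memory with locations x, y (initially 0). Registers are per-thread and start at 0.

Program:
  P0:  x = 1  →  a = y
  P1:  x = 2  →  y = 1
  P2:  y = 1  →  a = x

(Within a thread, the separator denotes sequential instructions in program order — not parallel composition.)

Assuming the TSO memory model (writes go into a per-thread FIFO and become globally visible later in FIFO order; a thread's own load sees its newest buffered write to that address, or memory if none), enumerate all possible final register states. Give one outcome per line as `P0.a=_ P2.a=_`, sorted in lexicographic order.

outcome vector order: (P0.a,P2.a)
|TSO outcomes| = 6

P0.a=0 P2.a=0
P0.a=0 P2.a=1
P0.a=0 P2.a=2
P0.a=1 P2.a=0
P0.a=1 P2.a=1
P0.a=1 P2.a=2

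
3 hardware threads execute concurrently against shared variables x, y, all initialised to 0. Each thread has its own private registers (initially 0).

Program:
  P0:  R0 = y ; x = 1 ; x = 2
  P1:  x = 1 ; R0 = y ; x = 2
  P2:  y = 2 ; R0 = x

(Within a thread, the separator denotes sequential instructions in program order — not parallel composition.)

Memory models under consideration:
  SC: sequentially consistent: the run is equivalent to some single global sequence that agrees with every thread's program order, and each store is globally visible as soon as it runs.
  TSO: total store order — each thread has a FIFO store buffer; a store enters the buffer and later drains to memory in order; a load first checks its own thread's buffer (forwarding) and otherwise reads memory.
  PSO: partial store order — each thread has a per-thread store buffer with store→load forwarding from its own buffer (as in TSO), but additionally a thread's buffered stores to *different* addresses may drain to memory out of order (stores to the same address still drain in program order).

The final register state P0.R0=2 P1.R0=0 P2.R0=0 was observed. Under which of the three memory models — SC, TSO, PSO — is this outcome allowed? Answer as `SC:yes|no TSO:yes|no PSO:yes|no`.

outcome vector order: (P0.R0,P1.R0,P2.R0)
under SC → (0,0,1); (0,0,2); (0,2,0); (0,2,1); (0,2,2); (2,0,1); (2,0,2); (2,2,0); (2,2,1); (2,2,2)
under TSO → (0,0,0); (0,0,1); (0,0,2); (0,2,0); (0,2,1); (0,2,2); (2,0,0); (2,0,1); (2,0,2); (2,2,0); (2,2,1); (2,2,2)
under PSO → (0,0,0); (0,0,1); (0,0,2); (0,2,0); (0,2,1); (0,2,2); (2,0,0); (2,0,1); (2,0,2); (2,2,0); (2,2,1); (2,2,2)
target (2,0,0) ∈ {TSO,PSO}

SC:no TSO:yes PSO:yes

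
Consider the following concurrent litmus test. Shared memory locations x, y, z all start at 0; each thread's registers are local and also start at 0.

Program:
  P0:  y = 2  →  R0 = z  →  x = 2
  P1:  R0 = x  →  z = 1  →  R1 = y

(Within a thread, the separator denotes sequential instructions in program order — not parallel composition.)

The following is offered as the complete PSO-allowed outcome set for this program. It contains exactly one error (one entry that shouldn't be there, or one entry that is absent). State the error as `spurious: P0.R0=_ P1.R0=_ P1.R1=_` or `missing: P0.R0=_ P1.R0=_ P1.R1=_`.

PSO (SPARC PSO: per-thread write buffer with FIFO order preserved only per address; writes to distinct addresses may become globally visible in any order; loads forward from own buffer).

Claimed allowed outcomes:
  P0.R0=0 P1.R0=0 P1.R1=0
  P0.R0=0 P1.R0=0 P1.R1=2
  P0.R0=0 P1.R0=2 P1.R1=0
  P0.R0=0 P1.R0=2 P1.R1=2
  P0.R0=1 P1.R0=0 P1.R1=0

missing: P0.R0=1 P1.R0=0 P1.R1=2

outcome vector order: (P0.R0,P1.R0,P1.R1)
[PSO] allowed = {(0,0,0) (0,0,2) (0,2,0) (0,2,2) (1,0,0) (1,0,2)}
PSO∖claimed = {(1,0,2)}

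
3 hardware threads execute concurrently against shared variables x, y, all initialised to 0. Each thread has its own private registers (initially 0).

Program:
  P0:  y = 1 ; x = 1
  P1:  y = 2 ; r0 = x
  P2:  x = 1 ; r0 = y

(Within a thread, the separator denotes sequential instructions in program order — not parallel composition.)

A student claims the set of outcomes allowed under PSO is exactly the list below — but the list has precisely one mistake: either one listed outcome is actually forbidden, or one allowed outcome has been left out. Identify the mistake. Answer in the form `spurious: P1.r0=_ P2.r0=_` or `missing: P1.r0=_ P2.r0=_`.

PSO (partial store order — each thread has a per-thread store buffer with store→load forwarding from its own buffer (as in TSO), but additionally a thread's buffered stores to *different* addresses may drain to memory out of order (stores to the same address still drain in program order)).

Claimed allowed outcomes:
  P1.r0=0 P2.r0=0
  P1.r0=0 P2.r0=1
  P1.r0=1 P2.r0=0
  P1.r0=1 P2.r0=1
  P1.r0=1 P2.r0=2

outcome vector order: (P1.r0,P2.r0)
PSO (6): 0/0; 0/1; 0/2; 1/0; 1/1; 1/2
PSO∖claimed = {0/2}

missing: P1.r0=0 P2.r0=2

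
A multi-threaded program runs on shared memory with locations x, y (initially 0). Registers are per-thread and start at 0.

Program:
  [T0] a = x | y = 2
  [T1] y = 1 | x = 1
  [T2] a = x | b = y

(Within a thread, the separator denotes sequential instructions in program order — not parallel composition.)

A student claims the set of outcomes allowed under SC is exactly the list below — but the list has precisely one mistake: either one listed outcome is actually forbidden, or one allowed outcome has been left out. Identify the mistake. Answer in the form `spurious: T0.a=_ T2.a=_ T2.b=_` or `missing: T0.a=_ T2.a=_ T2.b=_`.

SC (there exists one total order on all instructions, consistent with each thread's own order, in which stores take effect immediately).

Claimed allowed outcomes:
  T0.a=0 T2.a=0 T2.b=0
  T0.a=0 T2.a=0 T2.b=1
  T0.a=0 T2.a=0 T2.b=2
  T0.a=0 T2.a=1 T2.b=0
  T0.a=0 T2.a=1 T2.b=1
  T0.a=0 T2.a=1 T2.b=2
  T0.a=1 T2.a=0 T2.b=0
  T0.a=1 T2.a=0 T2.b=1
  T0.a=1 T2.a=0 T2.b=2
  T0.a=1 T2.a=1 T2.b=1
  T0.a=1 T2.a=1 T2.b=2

outcome vector order: (T0.a,T2.a,T2.b)
under SC → <0 0 0>, <0 0 1>, <0 0 2>, <0 1 1>, <0 1 2>, <1 0 0>, <1 0 1>, <1 0 2>, <1 1 1>, <1 1 2>
claimed∖SC = {<0 1 0>}

spurious: T0.a=0 T2.a=1 T2.b=0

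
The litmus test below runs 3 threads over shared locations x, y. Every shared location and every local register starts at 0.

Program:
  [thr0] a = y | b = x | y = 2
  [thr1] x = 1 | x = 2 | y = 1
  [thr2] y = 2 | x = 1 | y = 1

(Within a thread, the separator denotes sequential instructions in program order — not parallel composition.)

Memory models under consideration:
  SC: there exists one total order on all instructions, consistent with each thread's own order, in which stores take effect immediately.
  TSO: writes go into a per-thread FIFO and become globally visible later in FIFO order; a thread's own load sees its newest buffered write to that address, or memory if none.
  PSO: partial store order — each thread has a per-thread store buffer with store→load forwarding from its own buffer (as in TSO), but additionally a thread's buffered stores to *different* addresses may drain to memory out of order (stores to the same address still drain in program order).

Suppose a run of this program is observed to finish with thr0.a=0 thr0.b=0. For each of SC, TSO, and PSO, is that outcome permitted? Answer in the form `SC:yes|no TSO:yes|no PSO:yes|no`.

SC:yes TSO:yes PSO:yes

outcome vector order: (thr0.a,thr0.b)
[SC] allowed = {0/0; 0/1; 0/2; 1/1; 1/2; 2/0; 2/1; 2/2}
[TSO] allowed = {0/0; 0/1; 0/2; 1/1; 1/2; 2/0; 2/1; 2/2}
[PSO] allowed = {0/0; 0/1; 0/2; 1/0; 1/1; 1/2; 2/0; 2/1; 2/2}
target 0/0 ∈ {SC,TSO,PSO}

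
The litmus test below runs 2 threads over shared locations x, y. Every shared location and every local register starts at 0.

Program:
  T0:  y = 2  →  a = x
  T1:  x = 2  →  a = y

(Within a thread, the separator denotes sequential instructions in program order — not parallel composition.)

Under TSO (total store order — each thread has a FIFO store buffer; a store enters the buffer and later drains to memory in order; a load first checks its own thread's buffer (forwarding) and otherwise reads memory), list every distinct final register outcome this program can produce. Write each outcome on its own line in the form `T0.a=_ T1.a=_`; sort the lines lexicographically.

T0.a=0 T1.a=0
T0.a=0 T1.a=2
T0.a=2 T1.a=0
T0.a=2 T1.a=2

outcome vector order: (T0.a,T1.a)
|TSO outcomes| = 4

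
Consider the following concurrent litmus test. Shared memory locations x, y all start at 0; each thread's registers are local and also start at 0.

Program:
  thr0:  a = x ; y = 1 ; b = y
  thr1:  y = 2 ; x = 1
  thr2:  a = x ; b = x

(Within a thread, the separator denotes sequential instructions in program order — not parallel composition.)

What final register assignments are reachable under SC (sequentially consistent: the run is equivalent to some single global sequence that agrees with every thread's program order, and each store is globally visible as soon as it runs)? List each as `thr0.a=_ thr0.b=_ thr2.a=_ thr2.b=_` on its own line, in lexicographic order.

thr0.a=0 thr0.b=1 thr2.a=0 thr2.b=0
thr0.a=0 thr0.b=1 thr2.a=0 thr2.b=1
thr0.a=0 thr0.b=1 thr2.a=1 thr2.b=1
thr0.a=0 thr0.b=2 thr2.a=0 thr2.b=0
thr0.a=0 thr0.b=2 thr2.a=0 thr2.b=1
thr0.a=0 thr0.b=2 thr2.a=1 thr2.b=1
thr0.a=1 thr0.b=1 thr2.a=0 thr2.b=0
thr0.a=1 thr0.b=1 thr2.a=0 thr2.b=1
thr0.a=1 thr0.b=1 thr2.a=1 thr2.b=1

outcome vector order: (thr0.a,thr0.b,thr2.a,thr2.b)
|SC outcomes| = 9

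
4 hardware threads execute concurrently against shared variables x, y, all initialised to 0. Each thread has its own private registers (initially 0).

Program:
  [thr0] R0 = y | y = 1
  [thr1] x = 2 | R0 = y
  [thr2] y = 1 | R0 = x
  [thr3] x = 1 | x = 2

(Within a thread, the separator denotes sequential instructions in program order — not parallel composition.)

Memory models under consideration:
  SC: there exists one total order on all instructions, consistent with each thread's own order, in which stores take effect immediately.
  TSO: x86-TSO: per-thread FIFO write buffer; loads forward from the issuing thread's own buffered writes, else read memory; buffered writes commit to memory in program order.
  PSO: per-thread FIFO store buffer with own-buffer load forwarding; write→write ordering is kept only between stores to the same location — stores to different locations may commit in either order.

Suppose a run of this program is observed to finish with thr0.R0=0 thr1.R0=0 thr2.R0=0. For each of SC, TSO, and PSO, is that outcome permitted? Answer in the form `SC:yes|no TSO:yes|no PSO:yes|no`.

outcome vector order: (thr0.R0,thr1.R0,thr2.R0)
SC (10): (0,0,1); (0,0,2); (0,1,0); (0,1,1); (0,1,2); (1,0,1); (1,0,2); (1,1,0); (1,1,1); (1,1,2)
TSO (12): (0,0,0); (0,0,1); (0,0,2); (0,1,0); (0,1,1); (0,1,2); (1,0,0); (1,0,1); (1,0,2); (1,1,0); (1,1,1); (1,1,2)
PSO (12): (0,0,0); (0,0,1); (0,0,2); (0,1,0); (0,1,1); (0,1,2); (1,0,0); (1,0,1); (1,0,2); (1,1,0); (1,1,1); (1,1,2)
target (0,0,0) ∈ {TSO,PSO}

SC:no TSO:yes PSO:yes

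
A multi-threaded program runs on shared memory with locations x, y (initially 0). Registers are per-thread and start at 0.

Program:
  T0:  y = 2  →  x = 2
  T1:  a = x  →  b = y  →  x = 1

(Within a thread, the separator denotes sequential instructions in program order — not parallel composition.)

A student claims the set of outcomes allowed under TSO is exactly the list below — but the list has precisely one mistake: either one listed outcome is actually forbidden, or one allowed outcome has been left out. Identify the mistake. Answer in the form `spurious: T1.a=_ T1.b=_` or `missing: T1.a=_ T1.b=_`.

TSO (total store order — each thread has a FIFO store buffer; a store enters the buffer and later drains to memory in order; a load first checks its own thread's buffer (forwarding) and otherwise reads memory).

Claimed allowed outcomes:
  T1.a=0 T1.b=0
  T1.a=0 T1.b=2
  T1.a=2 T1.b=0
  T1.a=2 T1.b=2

spurious: T1.a=2 T1.b=0

outcome vector order: (T1.a,T1.b)
TSO: 3 outcomes — {0/0, 0/2, 2/2}
claimed∖TSO = {2/0}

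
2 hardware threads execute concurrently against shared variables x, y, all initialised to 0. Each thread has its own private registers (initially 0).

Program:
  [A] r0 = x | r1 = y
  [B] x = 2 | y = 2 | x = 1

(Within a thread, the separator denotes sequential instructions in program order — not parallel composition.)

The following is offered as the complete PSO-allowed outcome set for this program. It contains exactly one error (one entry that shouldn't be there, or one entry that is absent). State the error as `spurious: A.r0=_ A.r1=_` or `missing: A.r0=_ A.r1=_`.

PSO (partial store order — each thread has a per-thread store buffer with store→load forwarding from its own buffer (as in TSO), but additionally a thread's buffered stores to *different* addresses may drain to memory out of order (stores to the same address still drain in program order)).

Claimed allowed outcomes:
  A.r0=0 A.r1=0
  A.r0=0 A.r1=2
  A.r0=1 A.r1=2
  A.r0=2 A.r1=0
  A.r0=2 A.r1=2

outcome vector order: (A.r0,A.r1)
under PSO → (0,0); (0,2); (1,0); (1,2); (2,0); (2,2)
PSO∖claimed = {(1,0)}

missing: A.r0=1 A.r1=0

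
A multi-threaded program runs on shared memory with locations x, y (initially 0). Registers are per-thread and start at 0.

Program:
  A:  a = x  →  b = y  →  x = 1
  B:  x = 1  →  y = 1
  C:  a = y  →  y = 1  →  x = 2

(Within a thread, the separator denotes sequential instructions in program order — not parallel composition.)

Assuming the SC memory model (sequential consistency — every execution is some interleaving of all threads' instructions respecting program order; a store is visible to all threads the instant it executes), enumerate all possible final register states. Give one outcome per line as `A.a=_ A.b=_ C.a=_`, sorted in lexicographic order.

outcome vector order: (A.a,A.b,C.a)
|SC outcomes| = 10

A.a=0 A.b=0 C.a=0
A.a=0 A.b=0 C.a=1
A.a=0 A.b=1 C.a=0
A.a=0 A.b=1 C.a=1
A.a=1 A.b=0 C.a=0
A.a=1 A.b=0 C.a=1
A.a=1 A.b=1 C.a=0
A.a=1 A.b=1 C.a=1
A.a=2 A.b=1 C.a=0
A.a=2 A.b=1 C.a=1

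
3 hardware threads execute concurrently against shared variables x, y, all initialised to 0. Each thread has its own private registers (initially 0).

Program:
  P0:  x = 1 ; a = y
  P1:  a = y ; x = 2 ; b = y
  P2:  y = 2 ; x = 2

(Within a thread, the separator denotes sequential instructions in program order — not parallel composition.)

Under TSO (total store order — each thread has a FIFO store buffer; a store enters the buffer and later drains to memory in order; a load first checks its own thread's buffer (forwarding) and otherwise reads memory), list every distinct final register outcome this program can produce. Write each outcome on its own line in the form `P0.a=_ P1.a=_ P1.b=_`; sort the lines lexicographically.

outcome vector order: (P0.a,P1.a,P1.b)
|TSO outcomes| = 6

P0.a=0 P1.a=0 P1.b=0
P0.a=0 P1.a=0 P1.b=2
P0.a=0 P1.a=2 P1.b=2
P0.a=2 P1.a=0 P1.b=0
P0.a=2 P1.a=0 P1.b=2
P0.a=2 P1.a=2 P1.b=2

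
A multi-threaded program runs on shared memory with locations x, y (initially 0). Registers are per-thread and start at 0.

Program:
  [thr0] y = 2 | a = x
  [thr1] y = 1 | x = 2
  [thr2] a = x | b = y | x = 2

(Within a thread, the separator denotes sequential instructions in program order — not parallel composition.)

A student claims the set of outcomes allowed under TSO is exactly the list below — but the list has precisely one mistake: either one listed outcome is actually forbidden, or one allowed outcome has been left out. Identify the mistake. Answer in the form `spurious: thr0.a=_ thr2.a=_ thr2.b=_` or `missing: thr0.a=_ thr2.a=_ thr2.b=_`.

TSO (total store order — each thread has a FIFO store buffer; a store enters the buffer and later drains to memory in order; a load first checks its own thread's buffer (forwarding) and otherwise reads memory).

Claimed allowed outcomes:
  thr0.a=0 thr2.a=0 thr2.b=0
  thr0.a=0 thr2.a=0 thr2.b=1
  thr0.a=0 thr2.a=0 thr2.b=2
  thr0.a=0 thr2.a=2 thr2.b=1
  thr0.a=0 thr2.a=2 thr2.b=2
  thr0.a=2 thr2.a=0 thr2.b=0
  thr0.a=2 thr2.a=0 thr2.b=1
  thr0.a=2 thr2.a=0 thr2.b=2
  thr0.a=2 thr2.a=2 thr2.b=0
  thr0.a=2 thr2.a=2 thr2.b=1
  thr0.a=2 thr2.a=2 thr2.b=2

outcome vector order: (thr0.a,thr2.a,thr2.b)
[TSO] allowed = {0/0/0, 0/0/1, 0/0/2, 0/2/1, 0/2/2, 2/0/0, 2/0/1, 2/0/2, 2/2/1, 2/2/2}
claimed∖TSO = {2/2/0}

spurious: thr0.a=2 thr2.a=2 thr2.b=0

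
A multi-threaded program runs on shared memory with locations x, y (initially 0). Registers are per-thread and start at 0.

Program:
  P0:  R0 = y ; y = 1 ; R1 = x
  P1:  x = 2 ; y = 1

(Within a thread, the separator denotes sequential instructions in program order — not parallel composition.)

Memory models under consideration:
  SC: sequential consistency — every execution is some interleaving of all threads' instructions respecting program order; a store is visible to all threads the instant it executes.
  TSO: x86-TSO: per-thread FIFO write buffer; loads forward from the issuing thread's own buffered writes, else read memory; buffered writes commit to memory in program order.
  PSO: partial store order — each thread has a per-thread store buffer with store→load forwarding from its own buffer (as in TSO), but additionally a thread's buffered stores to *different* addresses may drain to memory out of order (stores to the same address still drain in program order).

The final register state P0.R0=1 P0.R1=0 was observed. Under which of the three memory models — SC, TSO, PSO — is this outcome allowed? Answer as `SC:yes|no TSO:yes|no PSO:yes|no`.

SC:no TSO:no PSO:yes

outcome vector order: (P0.R0,P0.R1)
SC: 3 outcomes — {<0 0> <0 2> <1 2>}
TSO: 3 outcomes — {<0 0> <0 2> <1 2>}
PSO: 4 outcomes — {<0 0> <0 2> <1 0> <1 2>}
target <1 0> ∈ {PSO}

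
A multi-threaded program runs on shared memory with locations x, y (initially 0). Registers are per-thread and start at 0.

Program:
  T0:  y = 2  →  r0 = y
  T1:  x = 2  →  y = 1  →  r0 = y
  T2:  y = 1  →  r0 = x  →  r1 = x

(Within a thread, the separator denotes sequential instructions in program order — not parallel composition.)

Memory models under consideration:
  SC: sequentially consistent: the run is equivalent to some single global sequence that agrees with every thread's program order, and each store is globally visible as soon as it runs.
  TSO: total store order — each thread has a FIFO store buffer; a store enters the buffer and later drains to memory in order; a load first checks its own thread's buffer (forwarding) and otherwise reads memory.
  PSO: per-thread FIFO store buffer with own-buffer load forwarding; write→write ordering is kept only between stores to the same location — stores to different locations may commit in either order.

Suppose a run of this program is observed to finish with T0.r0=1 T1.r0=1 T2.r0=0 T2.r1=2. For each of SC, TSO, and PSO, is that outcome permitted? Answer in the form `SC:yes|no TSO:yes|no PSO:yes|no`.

outcome vector order: (T0.r0,T1.r0,T2.r0,T2.r1)
[SC] allowed = {(1,1,0,0), (1,1,0,2), (1,1,2,2), (1,2,2,2), (2,1,0,0), (2,1,0,2), (2,1,2,2), (2,2,0,0), (2,2,0,2), (2,2,2,2)}
[TSO] allowed = {(1,1,0,0), (1,1,0,2), (1,1,2,2), (1,2,0,0), (1,2,0,2), (1,2,2,2), (2,1,0,0), (2,1,0,2), (2,1,2,2), (2,2,0,0), (2,2,0,2), (2,2,2,2)}
[PSO] allowed = {(1,1,0,0), (1,1,0,2), (1,1,2,2), (1,2,0,0), (1,2,0,2), (1,2,2,2), (2,1,0,0), (2,1,0,2), (2,1,2,2), (2,2,0,0), (2,2,0,2), (2,2,2,2)}
target (1,1,0,2) ∈ {SC,TSO,PSO}

SC:yes TSO:yes PSO:yes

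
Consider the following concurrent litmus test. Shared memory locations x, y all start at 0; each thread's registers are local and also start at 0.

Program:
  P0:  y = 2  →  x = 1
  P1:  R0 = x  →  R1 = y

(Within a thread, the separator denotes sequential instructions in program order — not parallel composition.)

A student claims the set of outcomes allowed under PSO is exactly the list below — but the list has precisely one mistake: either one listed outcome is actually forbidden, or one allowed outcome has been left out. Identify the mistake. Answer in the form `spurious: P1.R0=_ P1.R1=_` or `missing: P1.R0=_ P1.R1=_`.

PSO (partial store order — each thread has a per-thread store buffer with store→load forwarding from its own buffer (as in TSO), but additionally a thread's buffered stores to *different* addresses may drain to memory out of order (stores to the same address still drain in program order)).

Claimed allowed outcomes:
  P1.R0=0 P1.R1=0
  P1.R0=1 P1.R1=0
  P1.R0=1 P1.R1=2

missing: P1.R0=0 P1.R1=2

outcome vector order: (P1.R0,P1.R1)
[PSO] allowed = {<0 0>, <0 2>, <1 0>, <1 2>}
PSO∖claimed = {<0 2>}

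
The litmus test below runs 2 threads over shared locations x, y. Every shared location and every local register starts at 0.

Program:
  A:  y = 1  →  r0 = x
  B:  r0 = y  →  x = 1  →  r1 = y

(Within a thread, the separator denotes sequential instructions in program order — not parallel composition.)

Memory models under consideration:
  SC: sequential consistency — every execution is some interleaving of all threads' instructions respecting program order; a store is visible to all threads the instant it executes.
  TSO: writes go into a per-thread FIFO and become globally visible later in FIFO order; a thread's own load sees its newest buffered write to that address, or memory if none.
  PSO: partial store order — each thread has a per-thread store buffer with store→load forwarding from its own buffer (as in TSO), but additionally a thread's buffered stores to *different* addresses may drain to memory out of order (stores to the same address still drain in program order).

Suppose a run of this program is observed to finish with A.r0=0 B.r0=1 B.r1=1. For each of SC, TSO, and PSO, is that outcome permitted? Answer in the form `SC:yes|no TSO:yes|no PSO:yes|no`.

SC:yes TSO:yes PSO:yes

outcome vector order: (A.r0,B.r0,B.r1)
[SC] allowed = {(0,0,1) (0,1,1) (1,0,0) (1,0,1) (1,1,1)}
[TSO] allowed = {(0,0,0) (0,0,1) (0,1,1) (1,0,0) (1,0,1) (1,1,1)}
[PSO] allowed = {(0,0,0) (0,0,1) (0,1,1) (1,0,0) (1,0,1) (1,1,1)}
target (0,1,1) ∈ {SC,TSO,PSO}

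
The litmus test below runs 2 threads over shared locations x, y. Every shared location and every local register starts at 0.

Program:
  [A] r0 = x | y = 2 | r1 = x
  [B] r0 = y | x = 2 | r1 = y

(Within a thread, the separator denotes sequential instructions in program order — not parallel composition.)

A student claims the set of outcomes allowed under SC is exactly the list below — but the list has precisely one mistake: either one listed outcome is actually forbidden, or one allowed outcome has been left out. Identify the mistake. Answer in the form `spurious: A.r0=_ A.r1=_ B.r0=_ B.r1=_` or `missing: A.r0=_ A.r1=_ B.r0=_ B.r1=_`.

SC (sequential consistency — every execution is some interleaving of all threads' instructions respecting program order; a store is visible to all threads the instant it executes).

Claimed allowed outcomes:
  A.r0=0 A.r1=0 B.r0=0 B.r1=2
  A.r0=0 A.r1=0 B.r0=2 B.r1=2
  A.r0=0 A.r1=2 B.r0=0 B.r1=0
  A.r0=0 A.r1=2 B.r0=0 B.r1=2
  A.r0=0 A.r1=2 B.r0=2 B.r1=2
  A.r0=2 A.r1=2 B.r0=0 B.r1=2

missing: A.r0=2 A.r1=2 B.r0=0 B.r1=0

outcome vector order: (A.r0,A.r1,B.r0,B.r1)
SC: 7 outcomes — {0002 0022 0200 0202 0222 2200 2202}
SC∖claimed = {2200}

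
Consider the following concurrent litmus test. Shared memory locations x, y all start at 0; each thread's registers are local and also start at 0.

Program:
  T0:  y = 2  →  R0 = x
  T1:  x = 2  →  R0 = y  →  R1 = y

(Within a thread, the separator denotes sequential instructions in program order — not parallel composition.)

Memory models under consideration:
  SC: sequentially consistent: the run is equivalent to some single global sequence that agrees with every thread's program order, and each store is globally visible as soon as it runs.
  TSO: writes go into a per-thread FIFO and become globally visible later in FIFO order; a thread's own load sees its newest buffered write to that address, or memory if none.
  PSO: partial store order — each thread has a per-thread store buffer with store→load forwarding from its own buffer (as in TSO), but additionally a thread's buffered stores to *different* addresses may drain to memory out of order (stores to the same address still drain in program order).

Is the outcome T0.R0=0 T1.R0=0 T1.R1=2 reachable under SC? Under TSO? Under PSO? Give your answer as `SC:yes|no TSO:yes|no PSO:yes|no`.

SC:no TSO:yes PSO:yes

outcome vector order: (T0.R0,T1.R0,T1.R1)
under SC → <0 2 2>; <2 0 0>; <2 0 2>; <2 2 2>
under TSO → <0 0 0>; <0 0 2>; <0 2 2>; <2 0 0>; <2 0 2>; <2 2 2>
under PSO → <0 0 0>; <0 0 2>; <0 2 2>; <2 0 0>; <2 0 2>; <2 2 2>
target <0 0 2> ∈ {TSO,PSO}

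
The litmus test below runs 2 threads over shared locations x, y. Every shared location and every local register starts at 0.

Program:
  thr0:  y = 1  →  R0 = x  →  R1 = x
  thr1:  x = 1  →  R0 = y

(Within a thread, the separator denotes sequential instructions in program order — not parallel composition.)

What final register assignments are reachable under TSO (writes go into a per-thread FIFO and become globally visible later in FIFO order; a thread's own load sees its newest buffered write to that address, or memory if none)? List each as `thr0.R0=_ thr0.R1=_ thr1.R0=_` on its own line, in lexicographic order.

outcome vector order: (thr0.R0,thr0.R1,thr1.R0)
|TSO outcomes| = 6

thr0.R0=0 thr0.R1=0 thr1.R0=0
thr0.R0=0 thr0.R1=0 thr1.R0=1
thr0.R0=0 thr0.R1=1 thr1.R0=0
thr0.R0=0 thr0.R1=1 thr1.R0=1
thr0.R0=1 thr0.R1=1 thr1.R0=0
thr0.R0=1 thr0.R1=1 thr1.R0=1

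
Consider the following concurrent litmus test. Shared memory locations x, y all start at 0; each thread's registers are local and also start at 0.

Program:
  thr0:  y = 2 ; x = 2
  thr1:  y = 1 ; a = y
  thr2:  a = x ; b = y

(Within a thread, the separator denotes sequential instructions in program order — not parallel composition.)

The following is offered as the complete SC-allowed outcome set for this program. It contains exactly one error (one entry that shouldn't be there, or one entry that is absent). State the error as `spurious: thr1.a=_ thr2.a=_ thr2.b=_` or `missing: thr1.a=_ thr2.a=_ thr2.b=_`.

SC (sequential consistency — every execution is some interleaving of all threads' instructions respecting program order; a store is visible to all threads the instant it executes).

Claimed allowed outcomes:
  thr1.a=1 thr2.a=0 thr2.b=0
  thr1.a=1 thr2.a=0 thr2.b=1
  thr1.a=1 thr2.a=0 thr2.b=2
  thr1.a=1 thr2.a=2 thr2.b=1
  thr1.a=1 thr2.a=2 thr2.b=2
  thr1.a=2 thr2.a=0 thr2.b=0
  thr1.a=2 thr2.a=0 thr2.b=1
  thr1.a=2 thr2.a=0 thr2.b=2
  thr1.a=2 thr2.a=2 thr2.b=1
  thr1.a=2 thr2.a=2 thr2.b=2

outcome vector order: (thr1.a,thr2.a,thr2.b)
SC: 9 outcomes — {1/0/0, 1/0/1, 1/0/2, 1/2/1, 1/2/2, 2/0/0, 2/0/1, 2/0/2, 2/2/2}
claimed∖SC = {2/2/1}

spurious: thr1.a=2 thr2.a=2 thr2.b=1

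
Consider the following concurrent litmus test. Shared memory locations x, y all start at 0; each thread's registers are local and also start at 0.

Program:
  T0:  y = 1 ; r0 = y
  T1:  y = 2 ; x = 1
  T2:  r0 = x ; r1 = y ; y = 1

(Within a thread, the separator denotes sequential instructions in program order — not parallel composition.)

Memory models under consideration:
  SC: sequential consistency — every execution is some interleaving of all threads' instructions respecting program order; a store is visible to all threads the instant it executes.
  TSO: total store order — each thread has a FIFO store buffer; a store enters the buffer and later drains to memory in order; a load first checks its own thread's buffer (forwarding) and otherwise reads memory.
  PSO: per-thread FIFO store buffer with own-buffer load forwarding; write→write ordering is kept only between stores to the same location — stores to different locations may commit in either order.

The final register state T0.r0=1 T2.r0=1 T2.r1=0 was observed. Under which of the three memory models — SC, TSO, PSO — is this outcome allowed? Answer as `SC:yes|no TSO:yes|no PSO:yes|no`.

outcome vector order: (T0.r0,T2.r0,T2.r1)
SC: 9 outcomes — {(1,0,0); (1,0,1); (1,0,2); (1,1,1); (1,1,2); (2,0,0); (2,0,1); (2,0,2); (2,1,2)}
TSO: 9 outcomes — {(1,0,0); (1,0,1); (1,0,2); (1,1,1); (1,1,2); (2,0,0); (2,0,1); (2,0,2); (2,1,2)}
PSO: 12 outcomes — {(1,0,0); (1,0,1); (1,0,2); (1,1,0); (1,1,1); (1,1,2); (2,0,0); (2,0,1); (2,0,2); (2,1,0); (2,1,1); (2,1,2)}
target (1,1,0) ∈ {PSO}

SC:no TSO:no PSO:yes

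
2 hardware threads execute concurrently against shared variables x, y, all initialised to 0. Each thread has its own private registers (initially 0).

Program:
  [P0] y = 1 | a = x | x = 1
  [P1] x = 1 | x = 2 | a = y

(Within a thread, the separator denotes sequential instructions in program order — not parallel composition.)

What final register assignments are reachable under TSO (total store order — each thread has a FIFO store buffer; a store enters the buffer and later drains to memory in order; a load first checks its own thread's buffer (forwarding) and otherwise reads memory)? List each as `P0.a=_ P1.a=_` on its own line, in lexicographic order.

outcome vector order: (P0.a,P1.a)
|TSO outcomes| = 6

P0.a=0 P1.a=0
P0.a=0 P1.a=1
P0.a=1 P1.a=0
P0.a=1 P1.a=1
P0.a=2 P1.a=0
P0.a=2 P1.a=1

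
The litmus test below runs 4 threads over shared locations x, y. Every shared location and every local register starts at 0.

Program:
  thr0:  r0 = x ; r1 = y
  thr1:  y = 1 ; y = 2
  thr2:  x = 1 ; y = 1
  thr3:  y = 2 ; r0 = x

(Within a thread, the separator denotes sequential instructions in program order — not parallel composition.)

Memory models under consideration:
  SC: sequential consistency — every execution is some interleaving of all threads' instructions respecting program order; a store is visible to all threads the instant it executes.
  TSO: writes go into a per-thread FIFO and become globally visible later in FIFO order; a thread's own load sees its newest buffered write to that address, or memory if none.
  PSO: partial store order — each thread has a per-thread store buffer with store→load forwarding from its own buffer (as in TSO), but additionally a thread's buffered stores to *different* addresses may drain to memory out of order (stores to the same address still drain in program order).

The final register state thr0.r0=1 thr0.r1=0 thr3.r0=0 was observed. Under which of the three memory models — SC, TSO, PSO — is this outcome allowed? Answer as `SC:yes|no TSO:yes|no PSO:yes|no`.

outcome vector order: (thr0.r0,thr0.r1,thr3.r0)
SC: 11 outcomes — {000, 001, 010, 011, 020, 021, 101, 110, 111, 120, 121}
TSO: 12 outcomes — {000, 001, 010, 011, 020, 021, 100, 101, 110, 111, 120, 121}
PSO: 12 outcomes — {000, 001, 010, 011, 020, 021, 100, 101, 110, 111, 120, 121}
target 100 ∈ {TSO,PSO}

SC:no TSO:yes PSO:yes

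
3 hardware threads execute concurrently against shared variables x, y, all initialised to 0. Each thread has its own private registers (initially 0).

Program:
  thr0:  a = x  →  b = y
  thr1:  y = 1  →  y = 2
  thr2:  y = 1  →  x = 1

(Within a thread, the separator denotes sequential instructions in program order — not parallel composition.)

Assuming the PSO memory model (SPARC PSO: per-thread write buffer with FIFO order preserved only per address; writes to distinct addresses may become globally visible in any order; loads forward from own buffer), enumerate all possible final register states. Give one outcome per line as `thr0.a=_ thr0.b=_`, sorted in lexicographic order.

thr0.a=0 thr0.b=0
thr0.a=0 thr0.b=1
thr0.a=0 thr0.b=2
thr0.a=1 thr0.b=0
thr0.a=1 thr0.b=1
thr0.a=1 thr0.b=2

outcome vector order: (thr0.a,thr0.b)
|PSO outcomes| = 6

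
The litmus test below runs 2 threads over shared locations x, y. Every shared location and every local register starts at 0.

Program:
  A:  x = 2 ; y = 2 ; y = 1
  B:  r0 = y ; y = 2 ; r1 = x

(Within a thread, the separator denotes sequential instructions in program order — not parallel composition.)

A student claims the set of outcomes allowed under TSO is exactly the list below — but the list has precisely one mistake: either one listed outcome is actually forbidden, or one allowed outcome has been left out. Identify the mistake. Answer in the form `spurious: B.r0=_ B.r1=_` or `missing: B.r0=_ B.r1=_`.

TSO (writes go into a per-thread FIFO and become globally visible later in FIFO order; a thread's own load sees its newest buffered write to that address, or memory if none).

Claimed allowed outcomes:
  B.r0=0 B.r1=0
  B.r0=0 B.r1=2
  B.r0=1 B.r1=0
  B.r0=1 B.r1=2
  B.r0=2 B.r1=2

spurious: B.r0=1 B.r1=0

outcome vector order: (B.r0,B.r1)
TSO: 4 outcomes — {0/0, 0/2, 1/2, 2/2}
claimed∖TSO = {1/0}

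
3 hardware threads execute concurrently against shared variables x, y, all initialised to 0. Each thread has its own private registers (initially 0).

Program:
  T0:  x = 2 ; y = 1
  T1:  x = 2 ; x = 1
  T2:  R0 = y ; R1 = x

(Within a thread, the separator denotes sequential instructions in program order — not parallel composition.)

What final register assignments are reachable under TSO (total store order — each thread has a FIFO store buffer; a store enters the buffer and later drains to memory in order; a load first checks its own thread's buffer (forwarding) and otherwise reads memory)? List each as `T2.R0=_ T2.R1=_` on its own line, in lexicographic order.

outcome vector order: (T2.R0,T2.R1)
|TSO outcomes| = 5

T2.R0=0 T2.R1=0
T2.R0=0 T2.R1=1
T2.R0=0 T2.R1=2
T2.R0=1 T2.R1=1
T2.R0=1 T2.R1=2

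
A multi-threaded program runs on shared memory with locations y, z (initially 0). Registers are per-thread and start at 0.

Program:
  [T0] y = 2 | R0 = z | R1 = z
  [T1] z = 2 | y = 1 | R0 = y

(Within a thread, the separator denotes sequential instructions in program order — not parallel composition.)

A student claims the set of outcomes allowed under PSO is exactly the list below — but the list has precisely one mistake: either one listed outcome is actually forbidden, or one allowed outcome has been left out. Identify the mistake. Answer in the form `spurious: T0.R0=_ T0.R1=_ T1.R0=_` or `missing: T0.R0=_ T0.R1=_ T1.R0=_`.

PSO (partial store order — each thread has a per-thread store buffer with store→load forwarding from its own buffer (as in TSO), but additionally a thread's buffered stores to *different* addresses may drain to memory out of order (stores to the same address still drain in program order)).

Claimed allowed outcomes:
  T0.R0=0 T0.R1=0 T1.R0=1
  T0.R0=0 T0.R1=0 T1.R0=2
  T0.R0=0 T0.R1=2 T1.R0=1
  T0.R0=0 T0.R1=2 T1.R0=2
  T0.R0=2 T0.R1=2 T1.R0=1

outcome vector order: (T0.R0,T0.R1,T1.R0)
PSO (6): 0/0/1; 0/0/2; 0/2/1; 0/2/2; 2/2/1; 2/2/2
PSO∖claimed = {2/2/2}

missing: T0.R0=2 T0.R1=2 T1.R0=2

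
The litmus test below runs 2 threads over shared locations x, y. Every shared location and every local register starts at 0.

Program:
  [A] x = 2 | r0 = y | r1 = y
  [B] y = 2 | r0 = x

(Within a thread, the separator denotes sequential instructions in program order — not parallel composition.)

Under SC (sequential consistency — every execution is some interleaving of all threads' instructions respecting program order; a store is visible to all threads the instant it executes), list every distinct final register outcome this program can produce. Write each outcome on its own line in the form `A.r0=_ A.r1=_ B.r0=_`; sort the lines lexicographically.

outcome vector order: (A.r0,A.r1,B.r0)
|SC outcomes| = 4

A.r0=0 A.r1=0 B.r0=2
A.r0=0 A.r1=2 B.r0=2
A.r0=2 A.r1=2 B.r0=0
A.r0=2 A.r1=2 B.r0=2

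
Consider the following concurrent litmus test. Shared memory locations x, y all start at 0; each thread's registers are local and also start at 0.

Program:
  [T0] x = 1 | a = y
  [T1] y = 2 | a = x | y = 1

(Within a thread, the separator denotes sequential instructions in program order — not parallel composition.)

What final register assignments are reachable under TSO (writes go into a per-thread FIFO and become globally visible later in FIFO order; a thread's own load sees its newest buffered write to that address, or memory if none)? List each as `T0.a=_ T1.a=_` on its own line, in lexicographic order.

T0.a=0 T1.a=0
T0.a=0 T1.a=1
T0.a=1 T1.a=0
T0.a=1 T1.a=1
T0.a=2 T1.a=0
T0.a=2 T1.a=1

outcome vector order: (T0.a,T1.a)
|TSO outcomes| = 6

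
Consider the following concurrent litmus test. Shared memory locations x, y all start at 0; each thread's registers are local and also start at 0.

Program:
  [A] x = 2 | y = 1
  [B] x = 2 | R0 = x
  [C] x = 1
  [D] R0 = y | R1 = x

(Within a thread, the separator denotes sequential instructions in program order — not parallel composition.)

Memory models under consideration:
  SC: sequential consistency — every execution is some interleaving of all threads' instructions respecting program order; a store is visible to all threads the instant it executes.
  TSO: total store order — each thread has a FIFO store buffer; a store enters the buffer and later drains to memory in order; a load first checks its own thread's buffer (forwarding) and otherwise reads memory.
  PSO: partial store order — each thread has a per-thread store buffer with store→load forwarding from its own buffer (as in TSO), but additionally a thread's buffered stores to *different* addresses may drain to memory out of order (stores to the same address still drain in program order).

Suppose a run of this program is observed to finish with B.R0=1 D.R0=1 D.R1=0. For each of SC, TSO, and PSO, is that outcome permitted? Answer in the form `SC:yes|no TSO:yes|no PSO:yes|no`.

outcome vector order: (B.R0,D.R0,D.R1)
SC: 10 outcomes — {(1,0,0), (1,0,1), (1,0,2), (1,1,1), (1,1,2), (2,0,0), (2,0,1), (2,0,2), (2,1,1), (2,1,2)}
TSO: 10 outcomes — {(1,0,0), (1,0,1), (1,0,2), (1,1,1), (1,1,2), (2,0,0), (2,0,1), (2,0,2), (2,1,1), (2,1,2)}
PSO: 12 outcomes — {(1,0,0), (1,0,1), (1,0,2), (1,1,0), (1,1,1), (1,1,2), (2,0,0), (2,0,1), (2,0,2), (2,1,0), (2,1,1), (2,1,2)}
target (1,1,0) ∈ {PSO}

SC:no TSO:no PSO:yes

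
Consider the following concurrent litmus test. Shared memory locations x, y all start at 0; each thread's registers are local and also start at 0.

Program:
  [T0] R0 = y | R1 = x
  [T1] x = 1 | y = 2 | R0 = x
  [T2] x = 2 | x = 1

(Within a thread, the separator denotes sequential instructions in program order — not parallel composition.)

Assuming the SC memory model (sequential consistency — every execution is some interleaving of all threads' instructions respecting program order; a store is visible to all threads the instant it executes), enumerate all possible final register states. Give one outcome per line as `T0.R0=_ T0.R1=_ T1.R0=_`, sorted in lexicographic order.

outcome vector order: (T0.R0,T0.R1,T1.R0)
|SC outcomes| = 10

T0.R0=0 T0.R1=0 T1.R0=1
T0.R0=0 T0.R1=0 T1.R0=2
T0.R0=0 T0.R1=1 T1.R0=1
T0.R0=0 T0.R1=1 T1.R0=2
T0.R0=0 T0.R1=2 T1.R0=1
T0.R0=0 T0.R1=2 T1.R0=2
T0.R0=2 T0.R1=1 T1.R0=1
T0.R0=2 T0.R1=1 T1.R0=2
T0.R0=2 T0.R1=2 T1.R0=1
T0.R0=2 T0.R1=2 T1.R0=2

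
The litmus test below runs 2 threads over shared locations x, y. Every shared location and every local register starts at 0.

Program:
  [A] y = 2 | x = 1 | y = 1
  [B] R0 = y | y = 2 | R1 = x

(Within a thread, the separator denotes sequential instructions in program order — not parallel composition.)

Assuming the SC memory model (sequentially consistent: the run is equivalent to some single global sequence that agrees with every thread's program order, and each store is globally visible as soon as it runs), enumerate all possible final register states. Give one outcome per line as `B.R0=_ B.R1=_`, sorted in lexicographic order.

B.R0=0 B.R1=0
B.R0=0 B.R1=1
B.R0=1 B.R1=1
B.R0=2 B.R1=0
B.R0=2 B.R1=1

outcome vector order: (B.R0,B.R1)
|SC outcomes| = 5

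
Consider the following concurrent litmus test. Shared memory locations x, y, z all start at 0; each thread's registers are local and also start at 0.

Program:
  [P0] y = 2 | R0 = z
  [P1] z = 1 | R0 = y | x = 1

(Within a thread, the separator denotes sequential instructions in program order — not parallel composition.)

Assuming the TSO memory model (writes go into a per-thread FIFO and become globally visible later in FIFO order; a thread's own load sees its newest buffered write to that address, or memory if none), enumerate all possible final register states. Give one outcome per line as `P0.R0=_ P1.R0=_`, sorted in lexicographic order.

outcome vector order: (P0.R0,P1.R0)
|TSO outcomes| = 4

P0.R0=0 P1.R0=0
P0.R0=0 P1.R0=2
P0.R0=1 P1.R0=0
P0.R0=1 P1.R0=2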